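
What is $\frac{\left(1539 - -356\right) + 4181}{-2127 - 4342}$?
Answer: $- \frac{6076}{6469} \approx -0.93925$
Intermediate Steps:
$\frac{\left(1539 - -356\right) + 4181}{-2127 - 4342} = \frac{\left(1539 + 356\right) + 4181}{-6469} = \left(1895 + 4181\right) \left(- \frac{1}{6469}\right) = 6076 \left(- \frac{1}{6469}\right) = - \frac{6076}{6469}$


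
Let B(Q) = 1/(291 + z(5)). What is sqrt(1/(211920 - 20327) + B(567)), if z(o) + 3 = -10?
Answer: 3*sqrt(1135510784426)/53262854 ≈ 0.060019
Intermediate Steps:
z(o) = -13 (z(o) = -3 - 10 = -13)
B(Q) = 1/278 (B(Q) = 1/(291 - 13) = 1/278)
sqrt(1/(211920 - 20327) + B(567)) = sqrt(1/(211920 - 20327) + 1/278) = sqrt(1/191593 + 1/278) = sqrt(191871/53262854) = 3*sqrt(1135510784426)/53262854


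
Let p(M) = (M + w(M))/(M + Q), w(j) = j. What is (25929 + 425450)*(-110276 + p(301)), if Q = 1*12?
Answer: -15579700968894/313 ≈ -4.9775e+10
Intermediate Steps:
Q = 12
p(M) = 2*M/(12 + M) (p(M) = (M + M)/(M + 12) = (2*M)/(12 + M) = 2*M/(12 + M))
(25929 + 425450)*(-110276 + p(301)) = (25929 + 425450)*(-110276 + 2*301/(12 + 301)) = 451379*(-110276 + 2*301/313) = 451379*(-110276 + 2*301*(1/313)) = 451379*(-110276 + 602/313) = 451379*(-34515786/313) = -15579700968894/313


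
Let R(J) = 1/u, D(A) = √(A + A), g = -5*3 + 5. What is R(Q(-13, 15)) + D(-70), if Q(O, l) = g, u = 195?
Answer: 1/195 + 2*I*√35 ≈ 0.0051282 + 11.832*I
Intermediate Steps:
g = -10 (g = -15 + 5 = -10)
D(A) = √2*√A (D(A) = √(2*A) = √2*√A)
Q(O, l) = -10
R(J) = 1/195
R(Q(-13, 15)) + D(-70) = 1/195 + √2*√(-70) = 1/195 + √2*(I*√70) = 1/195 + 2*I*√35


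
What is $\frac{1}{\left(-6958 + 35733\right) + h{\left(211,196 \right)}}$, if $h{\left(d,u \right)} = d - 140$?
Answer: $\frac{1}{28846} \approx 3.4667 \cdot 10^{-5}$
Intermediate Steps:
$h{\left(d,u \right)} = -140 + d$
$\frac{1}{\left(-6958 + 35733\right) + h{\left(211,196 \right)}} = \frac{1}{\left(-6958 + 35733\right) + \left(-140 + 211\right)} = \frac{1}{28775 + 71} = \frac{1}{28846}$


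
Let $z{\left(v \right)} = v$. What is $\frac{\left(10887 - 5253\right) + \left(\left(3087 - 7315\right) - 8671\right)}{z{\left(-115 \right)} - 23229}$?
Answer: $\frac{7265}{23344} \approx 0.31121$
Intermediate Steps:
$\frac{\left(10887 - 5253\right) + \left(\left(3087 - 7315\right) - 8671\right)}{z{\left(-115 \right)} - 23229} = \frac{\left(10887 - 5253\right) + \left(\left(3087 - 7315\right) - 8671\right)}{-115 - 23229} = \frac{\left(10887 - 5253\right) - 12899}{-23344} = \left(5634 - 12899\right) \left(- \frac{1}{23344}\right) = \left(-7265\right) \left(- \frac{1}{23344}\right) = \frac{7265}{23344}$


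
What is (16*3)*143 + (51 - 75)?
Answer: 6840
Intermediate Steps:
(16*3)*143 + (51 - 75) = 48*143 - 24 = 6864 - 24 = 6840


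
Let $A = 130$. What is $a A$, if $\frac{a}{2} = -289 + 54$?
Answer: $-61100$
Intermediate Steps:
$a = -470$ ($a = 2 \left(-289 + 54\right) = 2 \left(-235\right) = -470$)
$a A = \left(-470\right) 130 = -61100$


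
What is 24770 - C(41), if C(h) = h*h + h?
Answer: 23048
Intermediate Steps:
C(h) = h + h² (C(h) = h² + h = h + h²)
24770 - C(41) = 24770 - 41*(1 + 41) = 24770 - 41*42 = 24770 - 1*1722 = 24770 - 1722 = 23048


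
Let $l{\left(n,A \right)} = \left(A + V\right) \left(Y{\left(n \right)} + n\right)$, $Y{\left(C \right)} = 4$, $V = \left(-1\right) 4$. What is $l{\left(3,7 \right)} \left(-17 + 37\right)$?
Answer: $420$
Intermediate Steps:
$V = -4$
$l{\left(n,A \right)} = \left(-4 + A\right) \left(4 + n\right)$ ($l{\left(n,A \right)} = \left(A - 4\right) \left(4 + n\right) = \left(-4 + A\right) \left(4 + n\right)$)
$l{\left(3,7 \right)} \left(-17 + 37\right) = \left(-16 - 12 + 4 \cdot 7 + 7 \cdot 3\right) \left(-17 + 37\right) = \left(-16 - 12 + 28 + 21\right) 20 = 21 \cdot 20 = 420$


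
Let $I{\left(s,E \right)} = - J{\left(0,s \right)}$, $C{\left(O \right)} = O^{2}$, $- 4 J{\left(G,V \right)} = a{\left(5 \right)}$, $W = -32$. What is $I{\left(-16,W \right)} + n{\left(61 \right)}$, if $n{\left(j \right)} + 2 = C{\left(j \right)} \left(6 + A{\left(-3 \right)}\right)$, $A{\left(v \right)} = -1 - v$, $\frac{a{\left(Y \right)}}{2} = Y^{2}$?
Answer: $\frac{59557}{2} \approx 29779.0$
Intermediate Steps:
$a{\left(Y \right)} = 2 Y^{2}$
$J{\left(G,V \right)} = - \frac{25}{2}$ ($J{\left(G,V \right)} = - \frac{2 \cdot 5^{2}}{4} = - \frac{2 \cdot 25}{4} = \left(- \frac{1}{4}\right) 50 = - \frac{25}{2}$)
$I{\left(s,E \right)} = \frac{25}{2}$ ($I{\left(s,E \right)} = \left(-1\right) \left(- \frac{25}{2}\right) = \frac{25}{2}$)
$n{\left(j \right)} = -2 + 8 j^{2}$ ($n{\left(j \right)} = -2 + j^{2} \left(6 - -2\right) = -2 + j^{2} \left(6 + \left(-1 + 3\right)\right) = -2 + j^{2} \left(6 + 2\right) = -2 + j^{2} \cdot 8 = -2 + 8 j^{2}$)
$I{\left(-16,W \right)} + n{\left(61 \right)} = \frac{25}{2} - \left(2 - 8 \cdot 61^{2}\right) = \frac{25}{2} + \left(-2 + 8 \cdot 3721\right) = \frac{25}{2} + \left(-2 + 29768\right) = \frac{25}{2} + 29766 = \frac{59557}{2}$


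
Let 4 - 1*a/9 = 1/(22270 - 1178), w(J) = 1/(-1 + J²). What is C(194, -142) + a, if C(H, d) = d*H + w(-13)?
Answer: -24371885473/885864 ≈ -27512.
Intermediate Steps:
a = 759303/21092 (a = 36 - 9/(22270 - 1178) = 36 - 9/21092 = 759303/21092 ≈ 36.000)
C(H, d) = 1/168 + H*d (C(H, d) = d*H + 1/(-1 + (-13)²) = H*d + 1/(-1 + 169) = H*d + 1/168 = 1/168 + H*d)
C(194, -142) + a = (1/168 + 194*(-142)) + 759303/21092 = (1/168 - 27548) + 759303/21092 = -4628063/168 + 759303/21092 = -24371885473/885864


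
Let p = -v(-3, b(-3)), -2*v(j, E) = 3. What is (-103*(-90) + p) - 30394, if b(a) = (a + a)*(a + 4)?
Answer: -42245/2 ≈ -21123.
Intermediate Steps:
b(a) = 2*a*(4 + a) (b(a) = (2*a)*(4 + a) = 2*a*(4 + a))
v(j, E) = -3/2 (v(j, E) = -1/2*3 = -3/2)
p = 3/2 (p = -1*(-3/2) = 3/2 ≈ 1.5000)
(-103*(-90) + p) - 30394 = (-103*(-90) + 3/2) - 30394 = (9270 + 3/2) - 30394 = 18543/2 - 30394 = -42245/2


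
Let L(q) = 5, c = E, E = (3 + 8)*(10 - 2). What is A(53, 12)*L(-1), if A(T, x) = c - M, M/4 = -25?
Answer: 940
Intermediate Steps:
M = -100 (M = 4*(-25) = -100)
E = 88 (E = 11*8 = 88)
c = 88
A(T, x) = 188 (A(T, x) = 88 - 1*(-100) = 88 + 100 = 188)
A(53, 12)*L(-1) = 188*5 = 940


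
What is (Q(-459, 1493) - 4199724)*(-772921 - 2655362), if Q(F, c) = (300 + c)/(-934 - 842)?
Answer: 8523524746154537/592 ≈ 1.4398e+13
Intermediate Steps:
Q(F, c) = -25/148 - c/1776 (Q(F, c) = (300 + c)/(-1776) = (300 + c)*(-1/1776) = -25/148 - c/1776)
(Q(-459, 1493) - 4199724)*(-772921 - 2655362) = ((-25/148 - 1/1776*1493) - 4199724)*(-772921 - 2655362) = ((-25/148 - 1493/1776) - 4199724)*(-3428283) = (-1793/1776 - 4199724)*(-3428283) = -7458711617/1776*(-3428283) = 8523524746154537/592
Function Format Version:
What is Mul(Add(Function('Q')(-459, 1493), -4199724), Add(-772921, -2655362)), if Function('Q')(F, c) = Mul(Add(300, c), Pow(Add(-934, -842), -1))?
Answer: Rational(8523524746154537, 592) ≈ 1.4398e+13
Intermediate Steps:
Function('Q')(F, c) = Add(Rational(-25, 148), Mul(Rational(-1, 1776), c)) (Function('Q')(F, c) = Mul(Add(300, c), Pow(-1776, -1)) = Mul(Add(300, c), Rational(-1, 1776)) = Add(Rational(-25, 148), Mul(Rational(-1, 1776), c)))
Mul(Add(Function('Q')(-459, 1493), -4199724), Add(-772921, -2655362)) = Mul(Add(Add(Rational(-25, 148), Mul(Rational(-1, 1776), 1493)), -4199724), Add(-772921, -2655362)) = Mul(Add(Add(Rational(-25, 148), Rational(-1493, 1776)), -4199724), -3428283) = Mul(Add(Rational(-1793, 1776), -4199724), -3428283) = Mul(Rational(-7458711617, 1776), -3428283) = Rational(8523524746154537, 592)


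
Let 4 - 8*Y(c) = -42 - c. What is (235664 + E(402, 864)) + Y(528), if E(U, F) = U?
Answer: 944551/4 ≈ 2.3614e+5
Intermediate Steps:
Y(c) = 23/4 + c/8 (Y(c) = ½ - (-42 - c)/8 = ½ + (21/4 + c/8) = 23/4 + c/8)
(235664 + E(402, 864)) + Y(528) = (235664 + 402) + (23/4 + (⅛)*528) = 236066 + (23/4 + 66) = 236066 + 287/4 = 944551/4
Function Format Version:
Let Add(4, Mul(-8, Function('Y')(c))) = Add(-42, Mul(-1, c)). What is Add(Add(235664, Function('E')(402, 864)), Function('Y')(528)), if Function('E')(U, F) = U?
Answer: Rational(944551, 4) ≈ 2.3614e+5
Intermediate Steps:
Function('Y')(c) = Add(Rational(23, 4), Mul(Rational(1, 8), c)) (Function('Y')(c) = Add(Rational(1, 2), Mul(Rational(-1, 8), Add(-42, Mul(-1, c)))) = Add(Rational(1, 2), Add(Rational(21, 4), Mul(Rational(1, 8), c))) = Add(Rational(23, 4), Mul(Rational(1, 8), c)))
Add(Add(235664, Function('E')(402, 864)), Function('Y')(528)) = Add(Add(235664, 402), Add(Rational(23, 4), Mul(Rational(1, 8), 528))) = Add(236066, Add(Rational(23, 4), 66)) = Add(236066, Rational(287, 4)) = Rational(944551, 4)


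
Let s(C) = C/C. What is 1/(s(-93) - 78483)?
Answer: -1/78482 ≈ -1.2742e-5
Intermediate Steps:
s(C) = 1
1/(s(-93) - 78483) = 1/(1 - 78483) = 1/(-78482) = -1/78482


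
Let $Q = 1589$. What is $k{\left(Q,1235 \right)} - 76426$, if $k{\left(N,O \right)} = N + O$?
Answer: $-73602$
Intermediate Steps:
$k{\left(Q,1235 \right)} - 76426 = \left(1589 + 1235\right) - 76426 = 2824 - 76426 = -73602$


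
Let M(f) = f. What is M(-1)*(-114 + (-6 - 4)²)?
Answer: 14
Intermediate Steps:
M(-1)*(-114 + (-6 - 4)²) = -(-114 + (-6 - 4)²) = -(-114 + (-10)²) = -(-114 + 100) = -1*(-14) = 14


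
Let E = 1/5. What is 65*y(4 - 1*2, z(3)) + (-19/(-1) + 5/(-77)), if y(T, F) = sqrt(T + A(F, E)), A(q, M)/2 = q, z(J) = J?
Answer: 1458/77 + 130*sqrt(2) ≈ 202.78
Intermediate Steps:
E = 1/5 ≈ 0.20000
A(q, M) = 2*q
y(T, F) = sqrt(T + 2*F)
65*y(4 - 1*2, z(3)) + (-19/(-1) + 5/(-77)) = 65*sqrt((4 - 1*2) + 2*3) + (-19/(-1) + 5/(-77)) = 65*sqrt((4 - 2) + 6) + (-19*(-1) + 5*(-1/77)) = 65*sqrt(2 + 6) + (19 - 5/77) = 65*sqrt(8) + 1458/77 = 65*(2*sqrt(2)) + 1458/77 = 130*sqrt(2) + 1458/77 = 1458/77 + 130*sqrt(2)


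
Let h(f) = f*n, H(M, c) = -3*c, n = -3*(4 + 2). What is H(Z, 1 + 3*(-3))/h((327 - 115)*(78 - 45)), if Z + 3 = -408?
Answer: -1/5247 ≈ -0.00019059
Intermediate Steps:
Z = -411 (Z = -3 - 408 = -411)
n = -18 (n = -3*6 = -18)
h(f) = -18*f (h(f) = f*(-18) = -18*f)
H(Z, 1 + 3*(-3))/h((327 - 115)*(78 - 45)) = (-3*(1 + 3*(-3)))/((-18*(327 - 115)*(78 - 45))) = (-3*(1 - 9))/((-3816*33)) = (-3*(-8))/((-18*6996)) = 24/(-125928) = 24*(-1/125928) = -1/5247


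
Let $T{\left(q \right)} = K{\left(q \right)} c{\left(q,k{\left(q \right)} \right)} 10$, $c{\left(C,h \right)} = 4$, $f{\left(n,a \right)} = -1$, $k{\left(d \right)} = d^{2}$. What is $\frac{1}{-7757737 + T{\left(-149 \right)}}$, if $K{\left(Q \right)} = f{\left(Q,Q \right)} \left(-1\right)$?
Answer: $- \frac{1}{7757697} \approx -1.289 \cdot 10^{-7}$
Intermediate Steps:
$K{\left(Q \right)} = 1$ ($K{\left(Q \right)} = \left(-1\right) \left(-1\right) = 1$)
$T{\left(q \right)} = 40$ ($T{\left(q \right)} = 1 \cdot 4 \cdot 10 = 4 \cdot 10 = 40$)
$\frac{1}{-7757737 + T{\left(-149 \right)}} = \frac{1}{-7757737 + 40} = \frac{1}{-7757697} = - \frac{1}{7757697}$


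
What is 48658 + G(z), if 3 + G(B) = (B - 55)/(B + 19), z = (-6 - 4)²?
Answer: 5789990/119 ≈ 48655.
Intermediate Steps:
z = 100 (z = (-10)² = 100)
G(B) = -3 + (-55 + B)/(19 + B) (G(B) = -3 + (B - 55)/(B + 19) = -3 + (-55 + B)/(19 + B))
48658 + G(z) = 48658 + 2*(-56 - 1*100)/(19 + 100) = 48658 + 2*(-56 - 100)/119 = 48658 + 2*(1/119)*(-156) = 48658 - 312/119 = 5789990/119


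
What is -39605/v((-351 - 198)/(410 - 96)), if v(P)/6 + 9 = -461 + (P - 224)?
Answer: 1243597/131079 ≈ 9.4874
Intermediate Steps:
v(P) = -4164 + 6*P (v(P) = -54 + 6*(-461 + (P - 224)) = -54 + 6*(-461 + (-224 + P)) = -54 + 6*(-685 + P) = -54 + (-4110 + 6*P) = -4164 + 6*P)
-39605/v((-351 - 198)/(410 - 96)) = -39605/(-4164 + 6*((-351 - 198)/(410 - 96))) = -39605/(-4164 + 6*(-549/314)) = -39605/(-4164 - 1647/157) = -39605/(-655395/157) = -39605*(-157/655395) = 1243597/131079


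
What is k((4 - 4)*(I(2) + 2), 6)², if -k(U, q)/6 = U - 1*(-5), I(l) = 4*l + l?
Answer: 900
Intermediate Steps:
I(l) = 5*l
k(U, q) = -30 - 6*U (k(U, q) = -6*(U - 1*(-5)) = -6*(U + 5) = -6*(5 + U) = -30 - 6*U)
k((4 - 4)*(I(2) + 2), 6)² = (-30 - 6*(4 - 4)*(5*2 + 2))² = (-30 - 0*(10 + 2))² = (-30 - 0*12)² = (-30 - 6*0)² = (-30 + 0)² = (-30)² = 900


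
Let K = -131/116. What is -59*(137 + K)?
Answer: -929899/116 ≈ -8016.4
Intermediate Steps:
K = -131/116 (K = -131*1/116 = -131/116 ≈ -1.1293)
-59*(137 + K) = -59*(137 - 131/116) = -59*15761/116 = -929899/116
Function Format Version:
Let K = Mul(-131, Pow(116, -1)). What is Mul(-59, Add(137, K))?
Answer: Rational(-929899, 116) ≈ -8016.4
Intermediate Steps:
K = Rational(-131, 116) (K = Mul(-131, Rational(1, 116)) = Rational(-131, 116) ≈ -1.1293)
Mul(-59, Add(137, K)) = Mul(-59, Add(137, Rational(-131, 116))) = Mul(-59, Rational(15761, 116)) = Rational(-929899, 116)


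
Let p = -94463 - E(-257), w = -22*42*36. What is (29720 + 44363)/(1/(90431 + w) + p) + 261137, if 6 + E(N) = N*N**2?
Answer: 251993745177851542/964986734713 ≈ 2.6114e+5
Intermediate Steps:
w = -33264 (w = -924*36 = -33264)
E(N) = -6 + N**3 (E(N) = -6 + N*N**2 = -6 + N**3)
p = 16880136 (p = -94463 - (-6 + (-257)**3) = -94463 - (-6 - 16974593) = -94463 - 1*(-16974599) = -94463 + 16974599 = 16880136)
(29720 + 44363)/(1/(90431 + w) + p) + 261137 = (29720 + 44363)/(1/(90431 - 33264) + 16880136) + 261137 = 74083/(1/57167 + 16880136) + 261137 = 74083/(964986734713/57167) + 261137 = 74083*(57167/964986734713) + 261137 = 4235102861/964986734713 + 261137 = 251993745177851542/964986734713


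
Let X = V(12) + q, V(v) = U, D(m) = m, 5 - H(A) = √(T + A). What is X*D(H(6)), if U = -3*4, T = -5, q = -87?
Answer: -396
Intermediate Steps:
U = -12
H(A) = 5 - √(-5 + A)
V(v) = -12
X = -99 (X = -12 - 87 = -99)
X*D(H(6)) = -99*(5 - √(-5 + 6)) = -99*(5 - √1) = -99*(5 - 1*1) = -99*(5 - 1) = -99*4 = -396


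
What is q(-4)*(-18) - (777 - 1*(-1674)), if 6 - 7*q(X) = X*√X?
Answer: -17265/7 - 144*I/7 ≈ -2466.4 - 20.571*I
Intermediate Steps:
q(X) = 6/7 - X^(3/2)/7 (q(X) = 6/7 - X*√X/7 = 6/7 - X^(3/2)/7)
q(-4)*(-18) - (777 - 1*(-1674)) = (6/7 - (-8)*I/7)*(-18) - (777 - 1*(-1674)) = (6/7 - (-8)*I/7)*(-18) - (777 + 1674) = (6/7 + 8*I/7)*(-18) - 1*2451 = (-108/7 - 144*I/7) - 2451 = -17265/7 - 144*I/7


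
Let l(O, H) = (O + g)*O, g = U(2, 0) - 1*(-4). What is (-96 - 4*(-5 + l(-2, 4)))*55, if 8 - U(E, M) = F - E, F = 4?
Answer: -660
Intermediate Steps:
U(E, M) = 4 + E (U(E, M) = 8 - (4 - E) = 8 + (-4 + E) = 4 + E)
g = 10 (g = (4 + 2) - 1*(-4) = 6 + 4 = 10)
l(O, H) = O*(10 + O) (l(O, H) = (O + 10)*O = (10 + O)*O = O*(10 + O))
(-96 - 4*(-5 + l(-2, 4)))*55 = (-96 - 4*(-5 - 2*(10 - 2)))*55 = (-96 - 4*(-5 - 2*8))*55 = (-96 - 4*(-5 - 16))*55 = (-96 - 4*(-21))*55 = (-96 + 84)*55 = -12*55 = -660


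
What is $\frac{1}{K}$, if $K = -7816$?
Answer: $- \frac{1}{7816} \approx -0.00012794$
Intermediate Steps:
$\frac{1}{K} = \frac{1}{-7816} = - \frac{1}{7816}$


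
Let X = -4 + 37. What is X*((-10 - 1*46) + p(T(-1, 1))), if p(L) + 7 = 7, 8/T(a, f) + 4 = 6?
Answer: -1848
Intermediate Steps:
T(a, f) = 4 (T(a, f) = 8/(-4 + 6) = 8/2 = 8*(1/2) = 4)
X = 33
p(L) = 0 (p(L) = -7 + 7 = 0)
X*((-10 - 1*46) + p(T(-1, 1))) = 33*((-10 - 1*46) + 0) = 33*((-10 - 46) + 0) = 33*(-56 + 0) = 33*(-56) = -1848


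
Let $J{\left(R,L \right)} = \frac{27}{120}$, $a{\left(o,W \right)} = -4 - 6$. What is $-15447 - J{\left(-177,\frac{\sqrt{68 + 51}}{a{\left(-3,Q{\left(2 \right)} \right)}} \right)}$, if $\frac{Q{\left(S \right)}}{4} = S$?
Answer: $- \frac{617889}{40} \approx -15447.0$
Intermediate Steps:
$Q{\left(S \right)} = 4 S$
$a{\left(o,W \right)} = -10$
$J{\left(R,L \right)} = \frac{9}{40}$ ($J{\left(R,L \right)} = 27 \cdot \frac{1}{120} = \frac{9}{40}$)
$-15447 - J{\left(-177,\frac{\sqrt{68 + 51}}{a{\left(-3,Q{\left(2 \right)} \right)}} \right)} = -15447 - \frac{9}{40} = - \frac{617889}{40}$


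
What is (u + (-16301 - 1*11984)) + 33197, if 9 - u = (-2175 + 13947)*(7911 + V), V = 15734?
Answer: -278344019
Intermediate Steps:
u = -278348931 (u = 9 - (-2175 + 13947)*(7911 + 15734) = 9 - 11772*23645 = 9 - 1*278348940 = 9 - 278348940 = -278348931)
(u + (-16301 - 1*11984)) + 33197 = (-278348931 + (-16301 - 1*11984)) + 33197 = (-278348931 + (-16301 - 11984)) + 33197 = (-278348931 - 28285) + 33197 = -278377216 + 33197 = -278344019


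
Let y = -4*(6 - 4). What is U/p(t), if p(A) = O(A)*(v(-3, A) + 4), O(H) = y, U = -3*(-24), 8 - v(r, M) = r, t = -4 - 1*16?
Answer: -⅗ ≈ -0.60000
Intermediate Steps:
t = -20 (t = -4 - 16 = -20)
v(r, M) = 8 - r
y = -8 (y = -4*2 = -8)
U = 72
O(H) = -8
p(A) = -120 (p(A) = -8*((8 - 1*(-3)) + 4) = -8*((8 + 3) + 4) = -8*(11 + 4) = -8*15 = -120)
U/p(t) = 72/(-120) = 72*(-1/120) = -⅗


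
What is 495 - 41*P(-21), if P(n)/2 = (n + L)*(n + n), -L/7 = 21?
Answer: -578097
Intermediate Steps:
L = -147 (L = -7*21 = -147)
P(n) = 4*n*(-147 + n) (P(n) = 2*((n - 147)*(n + n)) = 2*((-147 + n)*(2*n)) = 2*(2*n*(-147 + n)) = 4*n*(-147 + n))
495 - 41*P(-21) = 495 - 164*(-21)*(-147 - 21) = 495 - 164*(-21)*(-168) = 495 - 41*14112 = 495 - 578592 = -578097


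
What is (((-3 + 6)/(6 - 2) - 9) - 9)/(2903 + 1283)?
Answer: -3/728 ≈ -0.0041209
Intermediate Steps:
(((-3 + 6)/(6 - 2) - 9) - 9)/(2903 + 1283) = ((3/4 - 9) - 9)/4186 = ((3*(¼) - 9) - 9)*(1/4186) = ((¾ - 9) - 9)*(1/4186) = (-33/4 - 9)*(1/4186) = -69/4*1/4186 = -3/728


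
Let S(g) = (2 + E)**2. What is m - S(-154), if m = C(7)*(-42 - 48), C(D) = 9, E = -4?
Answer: -814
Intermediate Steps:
S(g) = 4 (S(g) = (2 - 4)**2 = (-2)**2 = 4)
m = -810 (m = 9*(-42 - 48) = 9*(-90) = -810)
m - S(-154) = -810 - 1*4 = -810 - 4 = -814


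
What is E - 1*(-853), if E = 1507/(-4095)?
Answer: 3491528/4095 ≈ 852.63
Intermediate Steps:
E = -1507/4095 (E = 1507*(-1/4095) = -1507/4095 ≈ -0.36801)
E - 1*(-853) = -1507/4095 - 1*(-853) = -1507/4095 + 853 = 3491528/4095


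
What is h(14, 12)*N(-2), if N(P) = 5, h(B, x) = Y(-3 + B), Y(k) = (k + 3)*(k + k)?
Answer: 1540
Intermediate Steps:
Y(k) = 2*k*(3 + k) (Y(k) = (3 + k)*(2*k) = 2*k*(3 + k))
h(B, x) = 2*B*(-3 + B) (h(B, x) = 2*(-3 + B)*(3 + (-3 + B)) = 2*(-3 + B)*B = 2*B*(-3 + B))
h(14, 12)*N(-2) = (2*14*(-3 + 14))*5 = (2*14*11)*5 = 308*5 = 1540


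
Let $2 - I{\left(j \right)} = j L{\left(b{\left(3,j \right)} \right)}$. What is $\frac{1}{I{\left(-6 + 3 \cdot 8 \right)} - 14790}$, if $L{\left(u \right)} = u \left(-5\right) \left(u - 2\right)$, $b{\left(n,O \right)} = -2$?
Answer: $- \frac{1}{14068} \approx -7.1083 \cdot 10^{-5}$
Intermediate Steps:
$L{\left(u \right)} = - 5 u \left(-2 + u\right)$
$I{\left(j \right)} = 2 + 40 j$ ($I{\left(j \right)} = 2 - j 5 \left(-2\right) \left(2 - -2\right) = 2 - j 5 \left(-2\right) \left(2 + 2\right) = 2 - j 5 \left(-2\right) 4 = 2 - j \left(-40\right) = 2 - - 40 j = 2 + 40 j$)
$\frac{1}{I{\left(-6 + 3 \cdot 8 \right)} - 14790} = \frac{1}{\left(2 + 40 \left(-6 + 3 \cdot 8\right)\right) - 14790} = \frac{1}{\left(2 + 40 \left(-6 + 24\right)\right) - 14790} = \frac{1}{\left(2 + 40 \cdot 18\right) - 14790} = \frac{1}{\left(2 + 720\right) - 14790} = \frac{1}{722 - 14790} = \frac{1}{-14068} = - \frac{1}{14068}$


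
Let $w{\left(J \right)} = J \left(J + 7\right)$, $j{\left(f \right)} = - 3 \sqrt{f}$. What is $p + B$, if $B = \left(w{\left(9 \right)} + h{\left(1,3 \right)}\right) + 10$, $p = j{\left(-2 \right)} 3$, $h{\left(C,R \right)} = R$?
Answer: $157 - 9 i \sqrt{2} \approx 157.0 - 12.728 i$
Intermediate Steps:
$w{\left(J \right)} = J \left(7 + J\right)$
$p = - 9 i \sqrt{2}$ ($p = - 3 \sqrt{-2} \cdot 3 = - 3 i \sqrt{2} \cdot 3 = - 9 i \sqrt{2} \approx - 12.728 i$)
$B = 157$ ($B = \left(9 \left(7 + 9\right) + 3\right) + 10 = \left(9 \cdot 16 + 3\right) + 10 = \left(144 + 3\right) + 10 = 147 + 10 = 157$)
$p + B = - 9 i \sqrt{2} + 157 = 157 - 9 i \sqrt{2}$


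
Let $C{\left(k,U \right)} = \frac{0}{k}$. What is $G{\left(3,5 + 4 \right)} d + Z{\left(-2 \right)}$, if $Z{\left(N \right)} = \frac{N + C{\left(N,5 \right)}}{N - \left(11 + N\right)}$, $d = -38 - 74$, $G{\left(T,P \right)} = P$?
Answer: $- \frac{11086}{11} \approx -1007.8$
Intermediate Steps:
$C{\left(k,U \right)} = 0$
$d = -112$
$Z{\left(N \right)} = - \frac{N}{11}$ ($Z{\left(N \right)} = \frac{N + 0}{N - \left(11 + N\right)} = \frac{N}{-11} = N \left(- \frac{1}{11}\right) = - \frac{N}{11}$)
$G{\left(3,5 + 4 \right)} d + Z{\left(-2 \right)} = \left(5 + 4\right) \left(-112\right) - - \frac{2}{11} = 9 \left(-112\right) + \frac{2}{11} = -1008 + \frac{2}{11} = - \frac{11086}{11}$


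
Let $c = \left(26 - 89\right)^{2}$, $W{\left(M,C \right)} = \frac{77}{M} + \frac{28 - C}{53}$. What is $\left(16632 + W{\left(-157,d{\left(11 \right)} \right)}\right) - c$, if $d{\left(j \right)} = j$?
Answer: $\frac{105367411}{8321} \approx 12663.0$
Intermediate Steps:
$W{\left(M,C \right)} = \frac{28}{53} + \frac{77}{M} - \frac{C}{53}$ ($W{\left(M,C \right)} = \frac{77}{M} + \left(28 - C\right) \frac{1}{53} = \frac{77}{M} - \left(- \frac{28}{53} + \frac{C}{53}\right) = \frac{28}{53} + \frac{77}{M} - \frac{C}{53}$)
$c = 3969$ ($c = \left(-63\right)^{2} = 3969$)
$\left(16632 + W{\left(-157,d{\left(11 \right)} \right)}\right) - c = \left(16632 + \frac{4081 - - 157 \left(-28 + 11\right)}{53 \left(-157\right)}\right) - 3969 = \left(16632 + \frac{1}{53} \left(- \frac{1}{157}\right) \left(4081 - \left(-157\right) \left(-17\right)\right)\right) - 3969 = \left(16632 + \frac{1}{53} \left(- \frac{1}{157}\right) \left(4081 - 2669\right)\right) - 3969 = \left(16632 + \frac{1}{53} \left(- \frac{1}{157}\right) 1412\right) - 3969 = \left(16632 - \frac{1412}{8321}\right) - 3969 = \frac{138393460}{8321} - 3969 = \frac{105367411}{8321}$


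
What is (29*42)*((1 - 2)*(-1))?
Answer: 1218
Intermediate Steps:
(29*42)*((1 - 2)*(-1)) = 1218*(-1*(-1)) = 1218*1 = 1218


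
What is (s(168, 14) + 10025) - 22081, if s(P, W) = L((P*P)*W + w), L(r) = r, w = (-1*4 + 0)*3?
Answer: 383068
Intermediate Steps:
w = -12 (w = (-4 + 0)*3 = -4*3 = -12)
s(P, W) = -12 + W*P**2 (s(P, W) = (P*P)*W - 12 = P**2*W - 12 = W*P**2 - 12 = -12 + W*P**2)
(s(168, 14) + 10025) - 22081 = ((-12 + 14*168**2) + 10025) - 22081 = ((-12 + 14*28224) + 10025) - 22081 = ((-12 + 395136) + 10025) - 22081 = (395124 + 10025) - 22081 = 405149 - 22081 = 383068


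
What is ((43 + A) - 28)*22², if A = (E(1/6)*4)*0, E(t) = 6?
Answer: 7260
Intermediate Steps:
A = 0 (A = (6*4)*0 = 24*0 = 0)
((43 + A) - 28)*22² = ((43 + 0) - 28)*22² = (43 - 28)*484 = 15*484 = 7260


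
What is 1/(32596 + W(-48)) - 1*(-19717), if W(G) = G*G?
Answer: 688123301/34900 ≈ 19717.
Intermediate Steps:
W(G) = G**2
1/(32596 + W(-48)) - 1*(-19717) = 1/(32596 + (-48)**2) - 1*(-19717) = 1/(32596 + 2304) + 19717 = 1/34900 + 19717 = 688123301/34900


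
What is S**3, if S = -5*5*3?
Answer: -421875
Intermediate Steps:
S = -75 (S = -25*3 = -75)
S**3 = (-75)**3 = -421875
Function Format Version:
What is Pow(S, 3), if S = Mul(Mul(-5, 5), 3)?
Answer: -421875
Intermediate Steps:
S = -75 (S = Mul(-25, 3) = -75)
Pow(S, 3) = Pow(-75, 3) = -421875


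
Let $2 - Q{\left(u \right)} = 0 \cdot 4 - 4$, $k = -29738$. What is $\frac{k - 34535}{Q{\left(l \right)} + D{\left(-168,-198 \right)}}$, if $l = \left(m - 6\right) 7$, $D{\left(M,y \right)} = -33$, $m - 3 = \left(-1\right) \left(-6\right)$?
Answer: $\frac{64273}{27} \approx 2380.5$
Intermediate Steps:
$m = 9$ ($m = 3 - -6 = 3 + 6 = 9$)
$l = 21$ ($l = \left(9 - 6\right) 7 = 3 \cdot 7 = 21$)
$Q{\left(u \right)} = 6$ ($Q{\left(u \right)} = 2 - \left(0 \cdot 4 - 4\right) = 2 - \left(0 - 4\right) = 2 - -4 = 2 + 4 = 6$)
$\frac{k - 34535}{Q{\left(l \right)} + D{\left(-168,-198 \right)}} = \frac{-29738 - 34535}{6 - 33} = - \frac{64273}{-27} = \left(-64273\right) \left(- \frac{1}{27}\right) = \frac{64273}{27}$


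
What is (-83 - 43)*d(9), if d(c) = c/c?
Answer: -126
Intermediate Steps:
d(c) = 1
(-83 - 43)*d(9) = (-83 - 43)*1 = -126*1 = -126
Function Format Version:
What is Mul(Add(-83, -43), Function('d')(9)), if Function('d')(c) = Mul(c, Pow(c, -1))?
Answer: -126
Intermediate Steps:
Function('d')(c) = 1
Mul(Add(-83, -43), Function('d')(9)) = Mul(Add(-83, -43), 1) = Mul(-126, 1) = -126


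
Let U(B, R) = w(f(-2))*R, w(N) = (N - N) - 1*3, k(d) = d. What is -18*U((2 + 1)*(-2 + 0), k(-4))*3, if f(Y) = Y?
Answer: -648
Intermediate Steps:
w(N) = -3 (w(N) = 0 - 3 = -3)
U(B, R) = -3*R
-18*U((2 + 1)*(-2 + 0), k(-4))*3 = -(-54)*(-4)*3 = -18*12*3 = -216*3 = -648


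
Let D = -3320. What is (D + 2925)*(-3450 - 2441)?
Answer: 2326945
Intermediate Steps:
(D + 2925)*(-3450 - 2441) = (-3320 + 2925)*(-3450 - 2441) = -395*(-5891) = 2326945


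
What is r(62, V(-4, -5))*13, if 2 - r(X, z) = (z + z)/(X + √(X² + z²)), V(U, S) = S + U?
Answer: -1378/9 + 130*√157/9 ≈ 27.877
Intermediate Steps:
r(X, z) = 2 - 2*z/(X + √(X² + z²)) (r(X, z) = 2 - (z + z)/(X + √(X² + z²)) = 2 - 2*z/(X + √(X² + z²)))
r(62, V(-4, -5))*13 = (2*(62 + √(62² + (-5 - 4)²) - (-5 - 4))/(62 + √(62² + (-5 - 4)²)))*13 = (2*(62 + √(3844 + (-9)²) - 1*(-9))/(62 + √(3844 + (-9)²)))*13 = (2*(62 + √(3844 + 81) + 9)/(62 + √(3844 + 81)))*13 = (2*(62 + √3925 + 9)/(62 + √3925))*13 = (2*(62 + 5*√157 + 9)/(62 + 5*√157))*13 = (2*(71 + 5*√157)/(62 + 5*√157))*13 = 26*(71 + 5*√157)/(62 + 5*√157)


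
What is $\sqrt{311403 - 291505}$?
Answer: $\sqrt{19898} \approx 141.06$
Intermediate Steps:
$\sqrt{311403 - 291505} = \sqrt{19898}$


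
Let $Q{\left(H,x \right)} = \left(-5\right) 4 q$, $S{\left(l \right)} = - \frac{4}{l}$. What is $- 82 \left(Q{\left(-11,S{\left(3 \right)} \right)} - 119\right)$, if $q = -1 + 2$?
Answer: $11398$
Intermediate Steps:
$q = 1$
$Q{\left(H,x \right)} = -20$ ($Q{\left(H,x \right)} = \left(-5\right) 4 \cdot 1 = \left(-20\right) 1 = -20$)
$- 82 \left(Q{\left(-11,S{\left(3 \right)} \right)} - 119\right) = - 82 \left(-20 - 119\right) = \left(-82\right) \left(-139\right) = 11398$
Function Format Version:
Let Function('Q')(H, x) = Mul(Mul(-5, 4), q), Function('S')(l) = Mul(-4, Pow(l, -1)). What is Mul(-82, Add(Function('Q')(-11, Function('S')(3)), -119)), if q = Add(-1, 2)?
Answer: 11398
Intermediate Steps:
q = 1
Function('Q')(H, x) = -20 (Function('Q')(H, x) = Mul(Mul(-5, 4), 1) = Mul(-20, 1) = -20)
Mul(-82, Add(Function('Q')(-11, Function('S')(3)), -119)) = Mul(-82, Add(-20, -119)) = Mul(-82, -139) = 11398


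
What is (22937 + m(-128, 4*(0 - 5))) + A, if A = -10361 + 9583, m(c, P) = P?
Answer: 22139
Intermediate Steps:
A = -778
(22937 + m(-128, 4*(0 - 5))) + A = (22937 + 4*(0 - 5)) - 778 = (22937 + 4*(-5)) - 778 = (22937 - 20) - 778 = 22917 - 778 = 22139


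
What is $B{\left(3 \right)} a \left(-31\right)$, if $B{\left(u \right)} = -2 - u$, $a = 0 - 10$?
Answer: $-1550$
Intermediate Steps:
$a = -10$ ($a = 0 - 10 = -10$)
$B{\left(3 \right)} a \left(-31\right) = \left(-2 - 3\right) \left(-10\right) \left(-31\right) = \left(-5\right) \left(-10\right) \left(-31\right) = 50 \left(-31\right) = -1550$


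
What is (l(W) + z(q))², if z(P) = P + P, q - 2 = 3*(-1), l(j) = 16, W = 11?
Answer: 196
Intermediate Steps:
q = -1 (q = 2 + 3*(-1) = 2 - 3 = -1)
z(P) = 2*P
(l(W) + z(q))² = (16 + 2*(-1))² = (16 - 2)² = 14² = 196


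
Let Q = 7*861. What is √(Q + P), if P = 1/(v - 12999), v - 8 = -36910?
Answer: √15007891720726/49901 ≈ 77.634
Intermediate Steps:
v = -36902 (v = 8 - 36910 = -36902)
Q = 6027
P = -1/49901 (P = 1/(-36902 - 12999) = 1/(-49901) = -1/49901 ≈ -2.0040e-5)
√(Q + P) = √(6027 - 1/49901) = √(300753326/49901) = √15007891720726/49901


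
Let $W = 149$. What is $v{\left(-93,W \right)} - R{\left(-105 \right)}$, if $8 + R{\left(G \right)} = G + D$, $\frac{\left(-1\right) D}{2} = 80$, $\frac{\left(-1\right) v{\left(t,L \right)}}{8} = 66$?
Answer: $-255$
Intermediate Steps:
$v{\left(t,L \right)} = -528$ ($v{\left(t,L \right)} = \left(-8\right) 66 = -528$)
$D = -160$ ($D = \left(-2\right) 80 = -160$)
$R{\left(G \right)} = -168 + G$ ($R{\left(G \right)} = -8 + \left(G - 160\right) = -8 + \left(-160 + G\right) = -168 + G$)
$v{\left(-93,W \right)} - R{\left(-105 \right)} = -528 - \left(-168 - 105\right) = -528 - -273 = -528 + 273 = -255$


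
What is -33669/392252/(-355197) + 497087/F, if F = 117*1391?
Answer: 23085837842141257/7558335973453356 ≈ 3.0544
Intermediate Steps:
F = 162747
-33669/392252/(-355197) + 497087/F = -33669/392252/(-355197) + 497087/162747 = -33669*1/392252*(-1/355197) + 497087*(1/162747) = -33669/392252*(-1/355197) + 497087/162747 = 11223/46442244548 + 497087/162747 = 23085837842141257/7558335973453356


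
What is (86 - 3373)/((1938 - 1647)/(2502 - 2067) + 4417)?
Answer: -476615/640562 ≈ -0.74406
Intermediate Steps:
(86 - 3373)/((1938 - 1647)/(2502 - 2067) + 4417) = -3287/(291/435 + 4417) = -3287/(291*(1/435) + 4417) = -3287/(97/145 + 4417) = -3287/640562/145 = -3287*145/640562 = -476615/640562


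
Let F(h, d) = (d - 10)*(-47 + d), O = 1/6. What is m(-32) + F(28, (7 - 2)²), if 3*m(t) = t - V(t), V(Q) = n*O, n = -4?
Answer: -3064/9 ≈ -340.44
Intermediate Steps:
O = ⅙ ≈ 0.16667
F(h, d) = (-47 + d)*(-10 + d) (F(h, d) = (-10 + d)*(-47 + d) = (-47 + d)*(-10 + d))
V(Q) = -⅔ (V(Q) = -4*⅙ = -⅔)
m(t) = 2/9 + t/3 (m(t) = (t - 1*(-⅔))/3 = (t + ⅔)/3 = (⅔ + t)/3 = 2/9 + t/3)
m(-32) + F(28, (7 - 2)²) = (2/9 + (⅓)*(-32)) + (470 + ((7 - 2)²)² - 57*(7 - 2)²) = (2/9 - 32/3) + (470 + (5²)² - 57*5²) = -94/9 + (470 + 25² - 57*25) = -94/9 + (470 + 625 - 1425) = -94/9 - 330 = -3064/9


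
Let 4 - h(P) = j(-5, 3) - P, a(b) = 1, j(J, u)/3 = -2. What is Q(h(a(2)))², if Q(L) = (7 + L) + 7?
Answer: 625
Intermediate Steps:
j(J, u) = -6 (j(J, u) = 3*(-2) = -6)
h(P) = 10 + P (h(P) = 4 - (-6 - P) = 4 + (6 + P) = 10 + P)
Q(L) = 14 + L
Q(h(a(2)))² = (14 + (10 + 1))² = (14 + 11)² = 25² = 625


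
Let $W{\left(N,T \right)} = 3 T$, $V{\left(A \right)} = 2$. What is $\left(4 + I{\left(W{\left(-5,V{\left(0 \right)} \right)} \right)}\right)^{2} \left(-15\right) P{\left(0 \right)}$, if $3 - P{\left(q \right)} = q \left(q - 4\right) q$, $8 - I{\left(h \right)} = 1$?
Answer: $-5445$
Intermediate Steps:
$I{\left(h \right)} = 7$ ($I{\left(h \right)} = 8 - 1 = 7$)
$P{\left(q \right)} = 3 - q^{2} \left(-4 + q\right)$ ($P{\left(q \right)} = 3 - q \left(q - 4\right) q = 3 - q \left(-4 + q\right) q = 3 - q^{2} \left(-4 + q\right)$)
$\left(4 + I{\left(W{\left(-5,V{\left(0 \right)} \right)} \right)}\right)^{2} \left(-15\right) P{\left(0 \right)} = \left(4 + 7\right)^{2} \left(-15\right) \left(3 - 0^{3} + 4 \cdot 0^{2}\right) = 11^{2} \left(-15\right) \left(3 - 0 + 4 \cdot 0\right) = 121 \left(-15\right) \left(3 + 0 + 0\right) = \left(-1815\right) 3 = -5445$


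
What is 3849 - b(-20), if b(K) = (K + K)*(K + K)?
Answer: 2249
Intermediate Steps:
b(K) = 4*K² (b(K) = (2*K)*(2*K) = 4*K²)
3849 - b(-20) = 3849 - 4*(-20)² = 3849 - 4*400 = 3849 - 1*1600 = 3849 - 1600 = 2249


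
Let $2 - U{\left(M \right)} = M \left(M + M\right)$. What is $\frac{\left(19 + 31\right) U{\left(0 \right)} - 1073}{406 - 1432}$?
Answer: $\frac{973}{1026} \approx 0.94834$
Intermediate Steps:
$U{\left(M \right)} = 2 - 2 M^{2}$ ($U{\left(M \right)} = 2 - M \left(M + M\right) = 2 - M 2 M = 2 - 2 M^{2}$)
$\frac{\left(19 + 31\right) U{\left(0 \right)} - 1073}{406 - 1432} = \frac{\left(19 + 31\right) \left(2 - 2 \cdot 0^{2}\right) - 1073}{406 - 1432} = \frac{50 \left(2 - 0\right) - 1073}{-1026} = \left(50 \left(2 + 0\right) - 1073\right) \left(- \frac{1}{1026}\right) = \left(50 \cdot 2 - 1073\right) \left(- \frac{1}{1026}\right) = \left(100 - 1073\right) \left(- \frac{1}{1026}\right) = \left(-973\right) \left(- \frac{1}{1026}\right) = \frac{973}{1026}$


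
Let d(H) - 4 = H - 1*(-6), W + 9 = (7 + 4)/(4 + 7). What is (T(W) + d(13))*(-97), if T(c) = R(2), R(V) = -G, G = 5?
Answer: -1746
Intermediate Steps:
R(V) = -5 (R(V) = -1*5 = -5)
W = -8 (W = -9 + (7 + 4)/(4 + 7) = -9 + 11/11 = -9 + 11*(1/11) = -9 + 1 = -8)
T(c) = -5
d(H) = 10 + H (d(H) = 4 + (H - 1*(-6)) = 4 + (H + 6) = 4 + (6 + H) = 10 + H)
(T(W) + d(13))*(-97) = (-5 + (10 + 13))*(-97) = (-5 + 23)*(-97) = 18*(-97) = -1746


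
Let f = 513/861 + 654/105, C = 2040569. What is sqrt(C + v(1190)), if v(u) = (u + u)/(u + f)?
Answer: sqrt(1516475063935949)/27261 ≈ 1428.5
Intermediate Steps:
f = 1399/205 (f = 513*(1/861) + 654*(1/105) = 171/287 + 218/35 = 1399/205 ≈ 6.8244)
v(u) = 2*u/(1399/205 + u) (v(u) = (u + u)/(u + 1399/205) = (2*u)/(1399/205 + u) = 2*u/(1399/205 + u))
sqrt(C + v(1190)) = sqrt(2040569 + 410*1190/(1399 + 205*1190)) = sqrt(2040569 + 410*1190/(1399 + 243950)) = sqrt(2040569 + 410*1190/245349) = sqrt(2040569 + 410*1190*(1/245349)) = sqrt(2040569 + 487900/245349) = sqrt(500652051481/245349) = sqrt(1516475063935949)/27261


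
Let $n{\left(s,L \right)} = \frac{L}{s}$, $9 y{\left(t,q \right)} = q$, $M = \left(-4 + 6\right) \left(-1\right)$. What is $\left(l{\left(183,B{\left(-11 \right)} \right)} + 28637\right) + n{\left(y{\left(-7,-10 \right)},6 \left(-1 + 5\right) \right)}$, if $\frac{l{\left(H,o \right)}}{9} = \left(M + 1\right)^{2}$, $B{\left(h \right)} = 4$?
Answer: $\frac{143122}{5} \approx 28624.0$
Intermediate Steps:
$M = -2$ ($M = 2 \left(-1\right) = -2$)
$y{\left(t,q \right)} = \frac{q}{9}$
$l{\left(H,o \right)} = 9$ ($l{\left(H,o \right)} = 9 \left(-2 + 1\right)^{2} = 9 \left(-1\right)^{2} = 9 \cdot 1 = 9$)
$\left(l{\left(183,B{\left(-11 \right)} \right)} + 28637\right) + n{\left(y{\left(-7,-10 \right)},6 \left(-1 + 5\right) \right)} = \left(9 + 28637\right) + \frac{6 \left(-1 + 5\right)}{\frac{1}{9} \left(-10\right)} = 28646 + \frac{6 \cdot 4}{- \frac{10}{9}} = 28646 + 24 \left(- \frac{9}{10}\right) = 28646 - \frac{108}{5} = \frac{143122}{5}$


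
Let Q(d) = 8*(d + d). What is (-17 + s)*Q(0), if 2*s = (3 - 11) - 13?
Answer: 0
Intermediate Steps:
s = -21/2 (s = ((3 - 11) - 13)/2 = (-8 - 13)/2 = (½)*(-21) = -21/2 ≈ -10.500)
Q(d) = 16*d (Q(d) = 8*(2*d) = 16*d)
(-17 + s)*Q(0) = (-17 - 21/2)*(16*0) = -55/2*0 = 0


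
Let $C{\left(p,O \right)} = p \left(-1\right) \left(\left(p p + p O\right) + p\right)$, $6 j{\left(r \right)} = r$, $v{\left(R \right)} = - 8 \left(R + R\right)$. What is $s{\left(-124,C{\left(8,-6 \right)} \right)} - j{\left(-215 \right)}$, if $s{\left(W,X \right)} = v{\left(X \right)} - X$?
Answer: $\frac{19799}{6} \approx 3299.8$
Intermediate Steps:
$v{\left(R \right)} = - 16 R$ ($v{\left(R \right)} = - 8 \cdot 2 R = - 16 R$)
$j{\left(r \right)} = \frac{r}{6}$
$C{\left(p,O \right)} = - p \left(p + p^{2} + O p\right)$ ($C{\left(p,O \right)} = - p \left(\left(p^{2} + O p\right) + p\right) = - p \left(p + p^{2} + O p\right)$)
$s{\left(W,X \right)} = - 17 X$ ($s{\left(W,X \right)} = - 16 X - X = - 17 X$)
$s{\left(-124,C{\left(8,-6 \right)} \right)} - j{\left(-215 \right)} = - 17 \cdot 8^{2} \left(-1 - -6 - 8\right) - \frac{1}{6} \left(-215\right) = - 17 \cdot 64 \left(-1 + 6 - 8\right) - - \frac{215}{6} = - 17 \cdot 64 \left(-3\right) + \frac{215}{6} = \left(-17\right) \left(-192\right) + \frac{215}{6} = 3264 + \frac{215}{6} = \frac{19799}{6}$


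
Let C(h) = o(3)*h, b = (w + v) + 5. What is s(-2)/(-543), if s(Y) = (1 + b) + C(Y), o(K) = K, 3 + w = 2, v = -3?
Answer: 4/543 ≈ 0.0073665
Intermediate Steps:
w = -1 (w = -3 + 2 = -1)
b = 1 (b = (-1 - 3) + 5 = -4 + 5 = 1)
C(h) = 3*h
s(Y) = 2 + 3*Y (s(Y) = (1 + 1) + 3*Y = 2 + 3*Y)
s(-2)/(-543) = (2 + 3*(-2))/(-543) = -(2 - 6)/543 = -1/543*(-4) = 4/543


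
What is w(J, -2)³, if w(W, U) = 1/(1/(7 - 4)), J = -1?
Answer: 27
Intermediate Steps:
w(W, U) = 3 (w(W, U) = 1/(1/3) = 1/(⅓) = 3)
w(J, -2)³ = 3³ = 27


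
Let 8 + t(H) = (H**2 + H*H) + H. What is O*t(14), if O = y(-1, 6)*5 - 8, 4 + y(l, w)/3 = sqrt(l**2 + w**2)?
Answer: -27064 + 5970*sqrt(37) ≈ 9250.1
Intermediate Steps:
y(l, w) = -12 + 3*sqrt(l**2 + w**2)
t(H) = -8 + H + 2*H**2 (t(H) = -8 + ((H**2 + H*H) + H) = -8 + ((H**2 + H**2) + H) = -8 + (2*H**2 + H) = -8 + (H + 2*H**2) = -8 + H + 2*H**2)
O = -68 + 15*sqrt(37) (O = (-12 + 3*sqrt((-1)**2 + 6**2))*5 - 8 = (-12 + 3*sqrt(1 + 36))*5 - 8 = (-12 + 3*sqrt(37))*5 - 8 = (-60 + 15*sqrt(37)) - 8 = -68 + 15*sqrt(37) ≈ 23.241)
O*t(14) = (-68 + 15*sqrt(37))*(-8 + 14 + 2*14**2) = (-68 + 15*sqrt(37))*(-8 + 14 + 2*196) = (-68 + 15*sqrt(37))*(-8 + 14 + 392) = (-68 + 15*sqrt(37))*398 = -27064 + 5970*sqrt(37)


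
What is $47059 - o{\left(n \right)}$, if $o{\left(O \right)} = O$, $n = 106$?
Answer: $46953$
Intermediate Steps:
$47059 - o{\left(n \right)} = 47059 - 106 = 46953$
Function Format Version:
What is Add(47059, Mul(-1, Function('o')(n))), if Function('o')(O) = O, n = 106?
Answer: 46953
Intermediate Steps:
Add(47059, Mul(-1, Function('o')(n))) = Add(47059, Mul(-1, 106)) = Add(47059, -106) = 46953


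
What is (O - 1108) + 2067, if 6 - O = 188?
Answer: 777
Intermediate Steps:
O = -182 (O = 6 - 1*188 = 6 - 188 = -182)
(O - 1108) + 2067 = (-182 - 1108) + 2067 = -1290 + 2067 = 777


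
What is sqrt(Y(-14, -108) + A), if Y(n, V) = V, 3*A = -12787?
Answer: I*sqrt(39333)/3 ≈ 66.109*I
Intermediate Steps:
A = -12787/3 (A = (1/3)*(-12787) = -12787/3 ≈ -4262.3)
sqrt(Y(-14, -108) + A) = sqrt(-108 - 12787/3) = sqrt(-13111/3) = I*sqrt(39333)/3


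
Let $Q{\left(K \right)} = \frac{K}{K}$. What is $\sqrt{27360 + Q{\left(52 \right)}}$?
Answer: $\sqrt{27361} \approx 165.41$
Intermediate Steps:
$Q{\left(K \right)} = 1$
$\sqrt{27360 + Q{\left(52 \right)}} = \sqrt{27360 + 1} = \sqrt{27361}$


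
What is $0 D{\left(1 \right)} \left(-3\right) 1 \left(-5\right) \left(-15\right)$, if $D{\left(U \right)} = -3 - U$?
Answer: $0$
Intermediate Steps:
$0 D{\left(1 \right)} \left(-3\right) 1 \left(-5\right) \left(-15\right) = 0 \left(-3 - 1\right) \left(-3\right) 1 \left(-5\right) \left(-15\right) = 0 \left(-3 - 1\right) \left(\left(-3\right) \left(-5\right)\right) \left(-15\right) = 0 \left(-4\right) 15 \left(-15\right) = 0 \left(\left(-60\right) \left(-15\right)\right) = 0 \cdot 900 = 0$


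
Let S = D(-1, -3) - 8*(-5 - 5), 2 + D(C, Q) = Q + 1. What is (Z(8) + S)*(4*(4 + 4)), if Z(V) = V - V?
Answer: 2432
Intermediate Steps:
Z(V) = 0
D(C, Q) = -1 + Q (D(C, Q) = -2 + (Q + 1) = -2 + (1 + Q) = -1 + Q)
S = 76 (S = (-1 - 3) - 8*(-5 - 5) = -4 - 8*(-10) = -4 - 4*(-20) = -4 + 80 = 76)
(Z(8) + S)*(4*(4 + 4)) = (0 + 76)*(4*(4 + 4)) = 76*(4*8) = 76*32 = 2432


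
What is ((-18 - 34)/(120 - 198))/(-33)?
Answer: -2/99 ≈ -0.020202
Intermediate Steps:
((-18 - 34)/(120 - 198))/(-33) = -(-52)/(33*(-78)) = -(-52)*(-1)/(33*78) = -1/33*2/3 = -2/99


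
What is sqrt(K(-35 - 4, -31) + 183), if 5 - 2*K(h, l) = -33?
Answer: sqrt(202) ≈ 14.213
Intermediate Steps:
K(h, l) = 19 (K(h, l) = 5/2 - 1/2*(-33) = 5/2 + 33/2 = 19)
sqrt(K(-35 - 4, -31) + 183) = sqrt(19 + 183) = sqrt(202)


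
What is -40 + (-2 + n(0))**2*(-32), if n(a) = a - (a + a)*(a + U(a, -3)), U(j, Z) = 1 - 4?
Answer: -168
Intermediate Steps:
U(j, Z) = -3
n(a) = a - 2*a*(-3 + a) (n(a) = a - (a + a)*(a - 3) = a - 2*a*(-3 + a))
-40 + (-2 + n(0))**2*(-32) = -40 + (-2 + 0*(7 - 2*0))**2*(-32) = -40 + (-2 + 0*(7 + 0))**2*(-32) = -40 + (-2 + 0*7)**2*(-32) = -40 + (-2 + 0)**2*(-32) = -40 + (-2)**2*(-32) = -40 + 4*(-32) = -40 - 128 = -168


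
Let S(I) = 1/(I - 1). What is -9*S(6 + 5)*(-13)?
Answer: 117/10 ≈ 11.700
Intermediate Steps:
S(I) = 1/(-1 + I)
-9*S(6 + 5)*(-13) = -9/(-1 + (6 + 5))*(-13) = -9/(-1 + 11)*(-13) = -9/10*(-13) = 117/10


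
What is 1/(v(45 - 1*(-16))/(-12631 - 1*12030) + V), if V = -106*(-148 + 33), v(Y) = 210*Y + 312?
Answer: 24661/300604468 ≈ 8.2038e-5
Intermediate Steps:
v(Y) = 312 + 210*Y
V = 12190 (V = -106*(-115) = 12190)
1/(v(45 - 1*(-16))/(-12631 - 1*12030) + V) = 1/((312 + 210*(45 - 1*(-16)))/(-12631 - 1*12030) + 12190) = 1/((312 + 210*(45 + 16))/(-12631 - 12030) + 12190) = 1/((312 + 210*61)/(-24661) + 12190) = 1/((312 + 12810)*(-1/24661) + 12190) = 1/(13122*(-1/24661) + 12190) = 1/(-13122/24661 + 12190) = 1/(300604468/24661) = 24661/300604468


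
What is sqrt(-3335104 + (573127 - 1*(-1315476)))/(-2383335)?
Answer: -I*sqrt(1446501)/2383335 ≈ -0.00050463*I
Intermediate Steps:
sqrt(-3335104 + (573127 - 1*(-1315476)))/(-2383335) = sqrt(-3335104 + (573127 + 1315476))*(-1/2383335) = sqrt(-3335104 + 1888603)*(-1/2383335) = sqrt(-1446501)*(-1/2383335) = (I*sqrt(1446501))*(-1/2383335) = -I*sqrt(1446501)/2383335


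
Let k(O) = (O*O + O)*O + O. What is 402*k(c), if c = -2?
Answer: -2412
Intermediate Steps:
k(O) = O + O*(O + O²) (k(O) = (O² + O)*O + O = (O + O²)*O + O = O*(O + O²) + O = O + O*(O + O²))
402*k(c) = 402*(-2*(1 - 2 + (-2)²)) = 402*(-2*(1 - 2 + 4)) = 402*(-2*3) = 402*(-6) = -2412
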